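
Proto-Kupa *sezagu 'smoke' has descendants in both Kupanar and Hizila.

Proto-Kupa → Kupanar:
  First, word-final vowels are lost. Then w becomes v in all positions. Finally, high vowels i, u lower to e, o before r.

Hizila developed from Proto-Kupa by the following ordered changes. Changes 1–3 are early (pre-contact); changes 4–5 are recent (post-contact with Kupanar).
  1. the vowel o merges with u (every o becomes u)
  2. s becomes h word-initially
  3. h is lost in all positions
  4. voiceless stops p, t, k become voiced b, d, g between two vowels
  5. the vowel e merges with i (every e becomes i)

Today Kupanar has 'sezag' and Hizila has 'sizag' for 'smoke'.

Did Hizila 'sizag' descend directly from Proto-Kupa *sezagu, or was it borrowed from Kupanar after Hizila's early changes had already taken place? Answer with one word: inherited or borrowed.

borrowed

If inherited, *sezagu would pass through all of Hizila's changes:
Hizila: *sezagu > hezagu > ezagu > izagu  (by debuccalisation, h-loss, vowel merger)
If borrowed from Kupanar 'sezag' after the early changes, it would undergo only the recent ones:
  rule 4 (intervocalic voicing): no change (sezag)
  rule 5 (vowel merger): sezag → sizag
  ⇒ as a loan: sizag
Hizila 'sizag' matches the loan outcome 'sizag', not the inherited 'izagu' — it skipped the early Hizila changes, so it was borrowed from Kupanar.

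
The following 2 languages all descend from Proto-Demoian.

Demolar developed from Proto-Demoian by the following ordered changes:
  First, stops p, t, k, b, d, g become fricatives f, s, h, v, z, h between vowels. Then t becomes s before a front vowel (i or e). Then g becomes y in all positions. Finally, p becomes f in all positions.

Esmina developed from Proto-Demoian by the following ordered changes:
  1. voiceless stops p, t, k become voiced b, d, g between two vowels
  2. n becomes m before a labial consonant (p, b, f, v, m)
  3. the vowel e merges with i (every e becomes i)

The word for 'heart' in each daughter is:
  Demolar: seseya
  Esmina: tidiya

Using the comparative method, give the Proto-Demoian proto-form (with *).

*teteya

Position 1: Demolar has s, Esmina has t. Esmina preserves t here (none of its changes turn any other segment into t), so the proto-segment is *t.
Position 4: Demolar has e, Esmina has i. Demolar preserves e here (none of its changes turn any other segment into e), so the proto-segment is *e.
Position 3: Demolar has s, Esmina has d. Taking the neighbouring segments as reconstructed: Demolar s could go back to *t or *s; Esmina d could go back to *t or *d — the one source consistent with every daughter is *t.
Continuing position by position gives *teteya; check it forward:
Demolar: *teteya
  teteya → teseya   [intervocalic lenition]
  teseya → seseya   [palatalisation]
  seseya (rule 3 does not apply)
  seseya (rule 4 does not apply)
  giving Demolar seseya.
Esmina: *teteya > tedeya > tidiya  (by intervocalic voicing, vowel merger)
Only *teteya yields all of Demolar seseya, Esmina tidiya.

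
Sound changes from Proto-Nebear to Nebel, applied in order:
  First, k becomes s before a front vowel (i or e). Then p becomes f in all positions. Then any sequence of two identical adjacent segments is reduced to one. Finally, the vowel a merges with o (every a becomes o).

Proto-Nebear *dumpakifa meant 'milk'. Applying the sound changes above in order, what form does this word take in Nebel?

dumfosifo

Nebel: *dumpakifa > dumpasifa > dumfasifa > dumfosifo  (by palatalisation, unconditioned shift, vowel merger)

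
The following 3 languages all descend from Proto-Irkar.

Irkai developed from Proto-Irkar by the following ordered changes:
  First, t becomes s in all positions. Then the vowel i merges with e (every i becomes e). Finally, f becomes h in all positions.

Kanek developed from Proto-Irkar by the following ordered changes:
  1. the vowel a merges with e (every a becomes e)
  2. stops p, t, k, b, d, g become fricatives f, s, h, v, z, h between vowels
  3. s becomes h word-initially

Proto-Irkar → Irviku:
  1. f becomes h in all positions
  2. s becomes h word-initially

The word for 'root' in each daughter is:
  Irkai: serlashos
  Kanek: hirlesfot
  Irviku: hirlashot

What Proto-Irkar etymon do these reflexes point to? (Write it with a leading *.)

*sirlasfot

Position 5: Irkai has a, Kanek has e, Irviku has a. Irkai preserves a here (none of its changes turn any other segment into a), so the proto-segment is *a.
Position 2: Irkai has e, Kanek has i, Irviku has i. Kanek preserves i here (none of its changes turn any other segment into i), so the proto-segment is *i.
Position 9: Irkai has s, Kanek has t, Irviku has t. Kanek preserves t here (none of its changes turn any other segment into t), so the proto-segment is *t.
Continuing position by position gives *sirlasfot; check it forward:
Irkai: *sirlasfot > sirlasfos > serlasfos > serlashos  (by unconditioned shift, vowel merger, unconditioned shift)
Kanek: *sirlasfot > sirlesfot > hirlesfot  (by vowel merger, debuccalisation)
Irviku: *sirlasfot
  sirlasfot → sirlashot   [unconditioned shift]
  sirlashot → hirlashot   [debuccalisation]
  giving Irviku hirlashot.
*sirlasfot is the unique common source.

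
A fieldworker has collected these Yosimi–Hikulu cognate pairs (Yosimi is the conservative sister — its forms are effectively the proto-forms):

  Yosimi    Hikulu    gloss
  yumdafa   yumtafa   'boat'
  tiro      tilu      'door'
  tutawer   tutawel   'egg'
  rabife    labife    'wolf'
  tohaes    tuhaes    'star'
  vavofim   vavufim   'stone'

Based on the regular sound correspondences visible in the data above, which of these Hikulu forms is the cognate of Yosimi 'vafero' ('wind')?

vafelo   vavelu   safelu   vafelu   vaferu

vafelu

tiro ~ tilu — Yosimi r corresponds to Hikulu l between vowels (before a back vowel).
tiro ~ tilu — Yosimi o corresponds to Hikulu u word-finally.
Applying these to Yosimi 'vafero':
  vafero → vafelo   (r→l between vowels (before a back vowel))
  vafelo → vafelu   (o→u word-finally)
So the Hikulu cognate is 'vafelu'.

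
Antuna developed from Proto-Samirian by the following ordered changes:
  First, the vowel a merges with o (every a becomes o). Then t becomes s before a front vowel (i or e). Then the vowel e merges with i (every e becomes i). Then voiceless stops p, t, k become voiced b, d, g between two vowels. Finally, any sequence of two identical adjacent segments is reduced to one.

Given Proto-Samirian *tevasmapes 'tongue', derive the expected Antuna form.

Antuna: *tevasmapes
  tevasmapes → tevosmopes   [vowel merger]
  tevosmopes → sevosmopes   [palatalisation]
  sevosmopes → sivosmopis   [vowel merger]
  sivosmopis → sivosmobis   [intervocalic voicing]
  sivosmobis (rule 5 does not apply)
  giving Antuna sivosmobis.

sivosmobis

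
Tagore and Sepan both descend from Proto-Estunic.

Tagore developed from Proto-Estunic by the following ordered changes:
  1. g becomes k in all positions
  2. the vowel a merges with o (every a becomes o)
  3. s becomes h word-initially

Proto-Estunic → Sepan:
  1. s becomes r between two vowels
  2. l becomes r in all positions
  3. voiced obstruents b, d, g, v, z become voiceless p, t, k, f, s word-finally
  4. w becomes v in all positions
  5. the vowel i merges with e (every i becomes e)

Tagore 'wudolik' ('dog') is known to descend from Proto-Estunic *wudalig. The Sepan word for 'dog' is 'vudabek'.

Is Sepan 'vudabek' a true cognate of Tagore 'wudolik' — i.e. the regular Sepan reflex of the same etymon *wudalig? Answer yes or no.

Derive the expected Sepan reflex of *wudalig:
Sepan: *wudalig > wudarig > wudarik > vudarik > vudarek  (by unconditioned shift, final devoicing, unconditioned shift, vowel merger)
The regular Sepan reflex would be 'vudarek', but the attested form is 'vudabek'. The correspondence is irregular, so they are not cognates (the Sepan form has a different source).

no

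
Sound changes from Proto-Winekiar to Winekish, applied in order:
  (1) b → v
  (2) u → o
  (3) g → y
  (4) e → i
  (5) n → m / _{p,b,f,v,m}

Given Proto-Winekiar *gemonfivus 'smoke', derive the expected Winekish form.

yimomfivos

Winekish: *gemonfivus
  gemonfivus (rule 1 does not apply)
  gemonfivus → gemonfivos   [vowel merger]
  gemonfivos → yemonfivos   [unconditioned shift]
  yemonfivos → yimonfivos   [vowel merger]
  yimonfivos → yimomfivos   [nasal place assimilation]
  giving Winekish yimomfivos.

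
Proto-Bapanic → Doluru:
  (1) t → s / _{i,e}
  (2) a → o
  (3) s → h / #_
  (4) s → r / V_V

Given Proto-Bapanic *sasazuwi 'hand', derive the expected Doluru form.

horozuwi

Doluru: *sasazuwi > sosozuwi > hosozuwi > horozuwi  (by vowel merger, debuccalisation, rhotacism)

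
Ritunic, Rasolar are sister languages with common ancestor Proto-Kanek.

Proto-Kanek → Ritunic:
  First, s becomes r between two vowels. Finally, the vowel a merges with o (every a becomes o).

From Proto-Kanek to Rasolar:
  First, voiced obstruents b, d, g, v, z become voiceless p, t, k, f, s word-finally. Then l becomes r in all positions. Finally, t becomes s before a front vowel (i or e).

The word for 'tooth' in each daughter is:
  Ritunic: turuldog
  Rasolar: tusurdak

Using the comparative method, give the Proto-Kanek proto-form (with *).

*tusuldag

Position 5: Ritunic has l, Rasolar has r. Ritunic preserves l here (none of its changes turn any other segment into l), so the proto-segment is *l.
Position 3: Ritunic has r, Rasolar has s. Taking the neighbouring segments as reconstructed: Ritunic r could go back to *s or *r; Rasolar s can only go back to *s — the one source consistent with every daughter is *s.
Position 8: Ritunic has g, Rasolar has k. Ritunic preserves g here (none of its changes turn any other segment into g), so the proto-segment is *g.
Verify the candidate proto-form against each daughter:
Ritunic: start from *tusuldag.
  rule 1 (rhotacism): tusuldag → turuldag
  rule 2 (vowel merger): turuldag → turuldog
  ⇒ Ritunic turuldog
Rasolar: start from *tusuldag.
  rule 1 (final devoicing): tusuldag → tusuldak
  rule 2 (unconditioned shift): tusuldak → tusurdak
  rule 3: no change — tusurdak
  ⇒ Rasolar tusurdak
No other proto-form is consistent with every reflex, so the reconstruction is *tusuldag.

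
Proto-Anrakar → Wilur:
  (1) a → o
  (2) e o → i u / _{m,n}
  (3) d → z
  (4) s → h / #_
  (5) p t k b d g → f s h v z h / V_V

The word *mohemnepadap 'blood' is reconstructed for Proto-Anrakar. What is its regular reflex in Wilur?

Wilur: start from *mohemnepadap.
  rule 1 (vowel merger): mohemnepadap → mohemnepodop
  rule 2 (pre-nasal raising): mohemnepodop → mohimnepodop
  rule 3 (unconditioned shift): mohimnepodop → mohimnepozop
  rule 4: no change — mohimnepozop
  rule 5 (intervocalic lenition): mohimnepozop → mohimnefozop
  ⇒ Wilur mohimnefozop

mohimnefozop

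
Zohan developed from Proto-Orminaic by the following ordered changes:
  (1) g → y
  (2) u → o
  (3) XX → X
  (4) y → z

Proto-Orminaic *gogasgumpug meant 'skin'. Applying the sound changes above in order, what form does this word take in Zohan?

zozaszompoz

Zohan: start from *gogasgumpug.
  rule 1 (unconditioned shift): gogasgumpug → yoyasyumpuy
  rule 2 (vowel merger): yoyasyumpuy → yoyasyompoy
  rule 3: no change — yoyasyompoy
  rule 4 (unconditioned shift): yoyasyompoy → zozaszompoz
  ⇒ Zohan zozaszompoz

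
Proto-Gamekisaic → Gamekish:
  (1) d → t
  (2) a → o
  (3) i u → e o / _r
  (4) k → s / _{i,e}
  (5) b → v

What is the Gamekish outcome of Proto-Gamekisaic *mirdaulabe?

mertoulove

Gamekish: *mirdaulabe > mirtaulabe > mirtoulobe > mertoulobe > mertoulove  (by unconditioned shift, vowel merger, pre-rhotic lowering, unconditioned shift)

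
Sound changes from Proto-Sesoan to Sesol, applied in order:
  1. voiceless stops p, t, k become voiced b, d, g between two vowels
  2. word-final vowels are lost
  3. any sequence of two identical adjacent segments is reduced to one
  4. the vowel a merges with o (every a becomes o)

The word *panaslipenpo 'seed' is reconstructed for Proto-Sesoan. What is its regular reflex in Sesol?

Sesol: start from *panaslipenpo.
  rule 1 (intervocalic voicing): panaslipenpo → panaslibenpo
  rule 2 (apocope): panaslibenpo → panaslibenp
  rule 3: no change — panaslibenp
  rule 4 (vowel merger): panaslibenp → ponoslibenp
  ⇒ Sesol ponoslibenp

ponoslibenp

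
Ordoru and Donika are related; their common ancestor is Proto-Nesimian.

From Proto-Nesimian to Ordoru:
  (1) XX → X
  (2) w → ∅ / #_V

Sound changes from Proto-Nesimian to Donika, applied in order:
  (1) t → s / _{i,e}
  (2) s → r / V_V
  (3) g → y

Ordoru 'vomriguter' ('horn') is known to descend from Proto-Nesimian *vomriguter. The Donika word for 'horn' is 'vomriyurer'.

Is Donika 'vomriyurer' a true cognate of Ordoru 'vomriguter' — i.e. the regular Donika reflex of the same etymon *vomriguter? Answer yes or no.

Derive the expected Donika reflex of *vomriguter:
Donika: *vomriguter
  vomriguter → vomriguser   [palatalisation]
  vomriguser → vomrigurer   [rhotacism]
  vomrigurer → vomriyurer   [unconditioned shift]
  giving Donika vomriyurer.
Donika 'vomriyurer' matches the regular reflex exactly, so the pair is cognate.

yes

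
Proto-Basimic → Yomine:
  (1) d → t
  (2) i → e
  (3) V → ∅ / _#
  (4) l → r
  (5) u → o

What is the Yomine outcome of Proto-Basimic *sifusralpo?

Yomine: start from *sifusralpo.
  rule 1: no change — sifusralpo
  rule 2 (vowel merger): sifusralpo → sefusralpo
  rule 3 (apocope): sefusralpo → sefusralp
  rule 4 (unconditioned shift): sefusralp → sefusrarp
  rule 5 (vowel merger): sefusrarp → sefosrarp
  ⇒ Yomine sefosrarp

sefosrarp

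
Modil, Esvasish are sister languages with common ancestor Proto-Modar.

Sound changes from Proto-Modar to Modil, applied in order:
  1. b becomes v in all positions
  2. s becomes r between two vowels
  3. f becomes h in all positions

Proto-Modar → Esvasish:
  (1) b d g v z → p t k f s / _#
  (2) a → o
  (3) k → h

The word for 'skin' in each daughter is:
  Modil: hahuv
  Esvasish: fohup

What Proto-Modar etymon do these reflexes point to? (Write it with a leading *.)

*fahub

Position 5: Modil has v, Esvasish has p. Taking the neighbouring segments as reconstructed: Modil v could go back to *b or *v; Esvasish p could go back to *p or *b — the one source consistent with every daughter is *b.
Position 1: Modil has h, Esvasish has f. Taking the neighbouring segments as reconstructed: Modil h could go back to *f or *h; Esvasish f can only go back to *f — the one source consistent with every daughter is *f.
Position 2: Modil has a, Esvasish has o. Modil preserves a here (none of its changes turn any other segment into a), so the proto-segment is *a.
Continuing position by position gives *fahub; check it forward:
Modil: start from *fahub.
  rule 1 (unconditioned shift): fahub → fahuv
  rule 2: no change — fahuv
  rule 3 (unconditioned shift): fahuv → hahuv
  ⇒ Modil hahuv
Esvasish: start from *fahub.
  rule 1 (final devoicing): fahub → fahup
  rule 2 (vowel merger): fahup → fohup
  rule 3: no change — fohup
  ⇒ Esvasish fohup
Only *fahub yields all of Modil hahuv, Esvasish fohup.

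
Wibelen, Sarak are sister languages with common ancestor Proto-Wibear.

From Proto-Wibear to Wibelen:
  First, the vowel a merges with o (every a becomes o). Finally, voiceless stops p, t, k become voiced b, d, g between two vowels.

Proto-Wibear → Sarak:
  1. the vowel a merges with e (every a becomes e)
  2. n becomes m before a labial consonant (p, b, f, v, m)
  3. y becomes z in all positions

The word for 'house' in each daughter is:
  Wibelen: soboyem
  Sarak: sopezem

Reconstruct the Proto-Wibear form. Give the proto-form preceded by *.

*sopayem

Position 4: Wibelen has o, Sarak has e. Taking the neighbouring segments as reconstructed: Wibelen o could go back to *a or *o; Sarak e could go back to *a or *e — the one source consistent with every daughter is *a.
Position 3: Wibelen has b, Sarak has p. Sarak preserves p here (none of its changes turn any other segment into p), so the proto-segment is *p.
This points to *sopayem. Verify forward in each daughter:
Wibelen: *sopayem > sopoyem > soboyem  (by vowel merger, intervocalic voicing)
Sarak: *sopayem > sopeyem > sopezem  (by vowel merger, unconditioned shift)
Only *sopayem yields all of Wibelen soboyem, Sarak sopezem.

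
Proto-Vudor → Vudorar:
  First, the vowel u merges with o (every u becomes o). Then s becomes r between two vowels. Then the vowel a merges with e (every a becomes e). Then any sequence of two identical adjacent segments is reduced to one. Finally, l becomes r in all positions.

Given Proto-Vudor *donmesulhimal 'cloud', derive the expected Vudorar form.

Vudorar: *donmesulhimal > donmesolhimal > donmerolhimal > donmerolhimel > donmerorhimer  (by vowel merger, rhotacism, vowel merger, unconditioned shift)

donmerorhimer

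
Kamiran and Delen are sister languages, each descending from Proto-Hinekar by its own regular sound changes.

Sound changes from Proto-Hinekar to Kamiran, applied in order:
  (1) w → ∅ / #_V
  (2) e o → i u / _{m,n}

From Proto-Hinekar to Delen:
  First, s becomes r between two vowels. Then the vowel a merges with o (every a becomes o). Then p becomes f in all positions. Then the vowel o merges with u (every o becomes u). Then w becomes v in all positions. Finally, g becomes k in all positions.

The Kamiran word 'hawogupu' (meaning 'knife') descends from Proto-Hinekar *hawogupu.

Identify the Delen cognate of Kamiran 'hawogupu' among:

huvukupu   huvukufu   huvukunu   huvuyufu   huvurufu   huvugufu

huvukufu

Delen: *hawogupu > howogupu > howogufu > huwugufu > huvugufu > huvukufu  (by vowel merger, unconditioned shift, vowel merger, unconditioned shift, unconditioned shift)
The other candidates each miss or misapply at least one Delen change.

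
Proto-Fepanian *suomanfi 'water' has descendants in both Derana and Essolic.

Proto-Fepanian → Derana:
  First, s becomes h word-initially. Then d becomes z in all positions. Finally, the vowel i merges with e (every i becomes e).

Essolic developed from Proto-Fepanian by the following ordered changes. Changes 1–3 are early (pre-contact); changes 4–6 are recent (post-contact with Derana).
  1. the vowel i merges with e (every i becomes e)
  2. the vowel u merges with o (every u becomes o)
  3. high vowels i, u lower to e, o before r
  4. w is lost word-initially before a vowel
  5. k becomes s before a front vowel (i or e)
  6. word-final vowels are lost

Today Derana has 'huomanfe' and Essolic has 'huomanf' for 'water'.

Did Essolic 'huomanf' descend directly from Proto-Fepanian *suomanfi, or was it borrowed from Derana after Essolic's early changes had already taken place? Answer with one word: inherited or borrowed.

borrowed

If inherited, *suomanfi would pass through all of Essolic's changes:
Essolic: *suomanfi > suomanfe > soomanfe > soomanf  (by vowel merger, vowel merger, apocope)
If borrowed from Derana 'huomanfe' after the early changes, it would undergo only the recent ones:
  rule 4 (glide loss): no change (huomanfe)
  rule 5 (palatalisation): no change (huomanfe)
  rule 6 (apocope): huomanfe → huomanf
  ⇒ as a loan: huomanf
Essolic 'huomanf' matches the loan outcome 'huomanf', not the inherited 'soomanf' — it skipped the early Essolic changes, so it was borrowed from Derana.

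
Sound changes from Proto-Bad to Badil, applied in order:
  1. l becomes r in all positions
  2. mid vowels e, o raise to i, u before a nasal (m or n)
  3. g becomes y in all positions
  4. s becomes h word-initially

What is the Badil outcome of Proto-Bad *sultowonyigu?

Badil: start from *sultowonyigu.
  rule 1 (unconditioned shift): sultowonyigu → surtowonyigu
  rule 2 (pre-nasal raising): surtowonyigu → surtowunyigu
  rule 3 (unconditioned shift): surtowunyigu → surtowunyiyu
  rule 4 (debuccalisation): surtowunyiyu → hurtowunyiyu
  ⇒ Badil hurtowunyiyu

hurtowunyiyu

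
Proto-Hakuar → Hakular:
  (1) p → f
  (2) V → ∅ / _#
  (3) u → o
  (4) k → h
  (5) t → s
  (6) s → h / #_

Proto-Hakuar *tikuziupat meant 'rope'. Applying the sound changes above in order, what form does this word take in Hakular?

hihoziofas

Hakular: *tikuziupat > tikuziufat > tikoziofat > tihoziofat > sihoziofas > hihoziofas  (by unconditioned shift, vowel merger, unconditioned shift, unconditioned shift, debuccalisation)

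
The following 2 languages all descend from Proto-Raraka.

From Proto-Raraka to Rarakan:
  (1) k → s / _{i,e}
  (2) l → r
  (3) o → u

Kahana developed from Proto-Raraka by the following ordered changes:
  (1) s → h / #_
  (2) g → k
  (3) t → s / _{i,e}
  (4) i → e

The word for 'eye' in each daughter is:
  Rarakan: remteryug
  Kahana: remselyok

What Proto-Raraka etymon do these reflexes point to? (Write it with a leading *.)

*remtelyog

Position 6: Rarakan has r, Kahana has l. Kahana preserves l here (none of its changes turn any other segment into l), so the proto-segment is *l.
Position 8: Rarakan has u, Kahana has o. Kahana preserves o here (none of its changes turn any other segment into o), so the proto-segment is *o.
This points to *remtelyog. Verify forward in each daughter:
Rarakan: *remtelyog > remteryog > remteryug  (by unconditioned shift, vowel merger)
Kahana: start from *remtelyog.
  rule 1: no change — remtelyog
  rule 2 (unconditioned shift): remtelyog → remtelyok
  rule 3 (palatalisation): remtelyok → remselyok
  rule 4: no change — remselyok
  ⇒ Kahana remselyok
*remtelyog is the unique common source.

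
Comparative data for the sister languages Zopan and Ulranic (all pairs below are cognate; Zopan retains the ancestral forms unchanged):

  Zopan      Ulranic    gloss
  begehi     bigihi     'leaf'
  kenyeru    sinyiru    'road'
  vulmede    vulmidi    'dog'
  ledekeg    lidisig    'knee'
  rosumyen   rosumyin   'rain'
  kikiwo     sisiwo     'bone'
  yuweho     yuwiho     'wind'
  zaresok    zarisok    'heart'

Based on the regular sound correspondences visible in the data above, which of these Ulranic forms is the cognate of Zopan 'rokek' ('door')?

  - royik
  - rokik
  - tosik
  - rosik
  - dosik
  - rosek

rosik

ledekeg ~ lidisig — Zopan k corresponds to Ulranic s between vowels (before a front vowel).
begehi ~ bigihi, vulmede ~ vulmidi — Zopan e corresponds to Ulranic i after a consonant, before a consonant other than r, m, n, p, b, f, v.
Applying these to Zopan 'rokek':
  rokek → rosek   (k→s between vowels (before a front vowel))
  rosek → rosik   (e→i after a consonant, before a consonant other than r, m, n, p, b, f, v)
So the Ulranic cognate is 'rosik'.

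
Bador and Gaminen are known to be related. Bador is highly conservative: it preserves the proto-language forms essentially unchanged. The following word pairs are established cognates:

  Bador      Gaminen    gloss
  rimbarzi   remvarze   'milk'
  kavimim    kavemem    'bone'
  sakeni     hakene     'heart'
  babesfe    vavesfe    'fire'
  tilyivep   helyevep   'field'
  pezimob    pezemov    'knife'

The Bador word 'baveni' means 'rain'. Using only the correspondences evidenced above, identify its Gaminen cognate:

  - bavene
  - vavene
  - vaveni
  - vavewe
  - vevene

vavene

babesfe ~ vavesfe — Bador b corresponds to Gaminen v word-initially before a back vowel.
rimbarzi ~ remvarze, sakeni ~ hakene — Bador i corresponds to Gaminen e word-finally.
Applying these to Bador 'baveni':
  baveni → vaveni   (b→v word-initially before a back vowel)
  vaveni → vavene   (i→e word-finally)
So the Gaminen cognate is 'vavene'.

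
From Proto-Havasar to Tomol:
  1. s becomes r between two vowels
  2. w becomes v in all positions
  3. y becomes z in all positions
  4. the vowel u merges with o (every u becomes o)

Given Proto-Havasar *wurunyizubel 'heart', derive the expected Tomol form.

voronzizobel

Tomol: *wurunyizubel
  wurunyizubel (rule 1 does not apply)
  wurunyizubel → vurunyizubel   [unconditioned shift]
  vurunyizubel → vurunzizubel   [unconditioned shift]
  vurunzizubel → voronzizobel   [vowel merger]
  giving Tomol voronzizobel.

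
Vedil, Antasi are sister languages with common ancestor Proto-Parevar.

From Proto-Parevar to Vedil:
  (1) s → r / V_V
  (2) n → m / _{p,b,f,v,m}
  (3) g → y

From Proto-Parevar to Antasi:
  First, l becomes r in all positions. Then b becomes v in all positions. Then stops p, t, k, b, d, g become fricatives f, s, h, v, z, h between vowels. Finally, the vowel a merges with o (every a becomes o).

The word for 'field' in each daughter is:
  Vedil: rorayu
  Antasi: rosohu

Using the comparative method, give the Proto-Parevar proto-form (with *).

Position 5: Vedil has y, Antasi has h. Taking the neighbouring segments as reconstructed: Vedil y could go back to *g or *y; Antasi h could go back to *k or *g or *h — the one source consistent with every daughter is *g.
Position 3: Vedil has r, Antasi has s. Taking the neighbouring segments as reconstructed: Vedil r could go back to *s or *r; Antasi s could go back to *t or *s — the one source consistent with every daughter is *s.
Position 4: Vedil has a, Antasi has o. Vedil preserves a here (none of its changes turn any other segment into a), so the proto-segment is *a.
Continuing position by position gives *rosagu; check it forward:
Vedil: *rosagu > roragu > rorayu  (by rhotacism, unconditioned shift)
Antasi: start from *rosagu.
  rule 1: no change — rosagu
  rule 2: no change — rosagu
  rule 3 (intervocalic lenition): rosagu → rosahu
  rule 4 (vowel merger): rosahu → rosohu
  ⇒ Antasi rosohu
*rosagu is the unique common source.

*rosagu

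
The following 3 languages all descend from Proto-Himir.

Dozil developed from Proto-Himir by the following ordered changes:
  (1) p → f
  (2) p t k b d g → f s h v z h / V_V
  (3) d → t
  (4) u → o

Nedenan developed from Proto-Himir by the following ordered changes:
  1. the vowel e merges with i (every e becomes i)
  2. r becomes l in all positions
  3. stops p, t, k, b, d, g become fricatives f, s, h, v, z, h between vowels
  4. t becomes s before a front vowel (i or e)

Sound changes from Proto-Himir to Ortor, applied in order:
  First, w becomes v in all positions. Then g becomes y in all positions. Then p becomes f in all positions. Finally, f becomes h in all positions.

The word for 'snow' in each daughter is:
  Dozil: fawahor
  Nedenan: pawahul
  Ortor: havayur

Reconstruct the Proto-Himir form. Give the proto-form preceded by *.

Position 7: Dozil has r, Nedenan has l, Ortor has r. Dozil preserves r here (none of its changes turn any other segment into r), so the proto-segment is *r.
Position 3: Dozil has w, Nedenan has w, Ortor has v. Dozil preserves w here (none of its changes turn any other segment into w), so the proto-segment is *w.
Continuing position by position gives *pawagur; check it forward:
Dozil: *pawagur
  pawagur → fawagur   [unconditioned shift]
  fawagur → fawahur   [intervocalic lenition]
  fawahur (rule 3 does not apply)
  fawahur → fawahor   [vowel merger]
  giving Dozil fawahor.
Nedenan: *pawagur > pawagul > pawahul  (by unconditioned shift, intervocalic lenition)
Ortor: *pawagur > pavagur > pavayur > favayur > havayur  (by unconditioned shift, unconditioned shift, unconditioned shift, unconditioned shift)
Only *pawagur yields all of Dozil fawahor, Nedenan pawahul, Ortor havayur.

*pawagur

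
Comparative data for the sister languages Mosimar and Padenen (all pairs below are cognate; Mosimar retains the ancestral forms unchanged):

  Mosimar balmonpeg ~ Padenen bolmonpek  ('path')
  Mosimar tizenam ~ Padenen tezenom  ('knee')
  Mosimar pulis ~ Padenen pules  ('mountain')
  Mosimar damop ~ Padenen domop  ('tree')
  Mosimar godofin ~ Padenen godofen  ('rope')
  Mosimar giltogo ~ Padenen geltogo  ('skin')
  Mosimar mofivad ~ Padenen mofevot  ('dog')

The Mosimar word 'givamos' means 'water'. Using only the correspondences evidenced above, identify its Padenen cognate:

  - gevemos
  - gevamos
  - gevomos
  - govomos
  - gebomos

gevomos

mofivad ~ mofevot — Mosimar i corresponds to Padenen e after a consonant, before a labial obstruent.
tizenam ~ tezenom, damop ~ domop — Mosimar a corresponds to Padenen o after a consonant, before a nasal.
Applying these to Mosimar 'givamos':
  givamos → gevamos   (i→e after a consonant, before a labial obstruent)
  gevamos → gevomos   (a→o after a consonant, before a nasal)
So the Padenen cognate is 'gevomos'.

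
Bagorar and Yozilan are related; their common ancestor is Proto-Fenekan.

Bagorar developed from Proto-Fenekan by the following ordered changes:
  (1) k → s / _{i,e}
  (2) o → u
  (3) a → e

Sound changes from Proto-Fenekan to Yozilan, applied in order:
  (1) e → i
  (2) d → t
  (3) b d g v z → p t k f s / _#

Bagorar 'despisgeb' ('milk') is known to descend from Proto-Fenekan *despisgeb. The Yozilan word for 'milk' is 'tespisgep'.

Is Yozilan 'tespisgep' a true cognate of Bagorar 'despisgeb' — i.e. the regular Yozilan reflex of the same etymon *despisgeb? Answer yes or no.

no

Derive the expected Yozilan reflex of *despisgeb:
Yozilan: *despisgeb > dispisgib > tispisgib > tispisgip  (by vowel merger, unconditioned shift, final devoicing)
The regular Yozilan reflex would be 'tispisgip', but the attested form is 'tespisgep'. The correspondence is irregular, so they are not cognates (the Yozilan form has a different source).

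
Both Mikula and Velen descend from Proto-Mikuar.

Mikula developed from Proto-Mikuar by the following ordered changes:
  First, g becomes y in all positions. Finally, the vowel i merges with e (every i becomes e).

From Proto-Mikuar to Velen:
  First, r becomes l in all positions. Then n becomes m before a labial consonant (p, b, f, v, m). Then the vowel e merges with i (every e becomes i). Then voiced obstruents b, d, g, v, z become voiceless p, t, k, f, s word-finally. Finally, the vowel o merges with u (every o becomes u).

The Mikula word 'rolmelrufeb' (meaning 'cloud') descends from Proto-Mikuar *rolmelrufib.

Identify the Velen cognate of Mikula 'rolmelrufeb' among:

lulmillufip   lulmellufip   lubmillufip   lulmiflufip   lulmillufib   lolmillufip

Velen: *rolmelrufib > lolmellufib > lolmillufib > lolmillufip > lulmillufip  (by unconditioned shift, vowel merger, final devoicing, vowel merger)
Only 'lulmillufip' matches the regular Velen development of *rolmelrufib.

lulmillufip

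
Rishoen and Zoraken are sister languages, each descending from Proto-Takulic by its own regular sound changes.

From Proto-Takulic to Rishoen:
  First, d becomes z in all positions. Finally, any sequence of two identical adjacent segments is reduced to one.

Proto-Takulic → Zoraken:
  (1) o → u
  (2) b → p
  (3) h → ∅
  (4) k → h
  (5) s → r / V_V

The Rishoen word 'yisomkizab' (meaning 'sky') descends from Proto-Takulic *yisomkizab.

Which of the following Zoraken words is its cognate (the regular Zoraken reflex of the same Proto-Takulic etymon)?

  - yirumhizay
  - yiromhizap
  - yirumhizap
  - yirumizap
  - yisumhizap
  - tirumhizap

yirumhizap

Zoraken: *yisomkizab
  yisomkizab → yisumkizab   [vowel merger]
  yisumkizab → yisumkizap   [unconditioned shift]
  yisumkizap (rule 3 does not apply)
  yisumkizap → yisumhizap   [unconditioned shift]
  yisumhizap → yirumhizap   [rhotacism]
  giving Zoraken yirumhizap.
Only 'yirumhizap' matches the regular Zoraken development of *yisomkizab.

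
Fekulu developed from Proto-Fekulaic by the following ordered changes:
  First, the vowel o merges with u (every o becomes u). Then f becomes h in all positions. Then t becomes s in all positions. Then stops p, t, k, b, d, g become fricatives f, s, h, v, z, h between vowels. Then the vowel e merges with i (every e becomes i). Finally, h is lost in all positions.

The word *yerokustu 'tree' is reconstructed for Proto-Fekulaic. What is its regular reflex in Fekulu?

yiruussu

Fekulu: *yerokustu > yerukustu > yerukussu > yeruhussu > yiruhussu > yiruussu  (by vowel merger, unconditioned shift, intervocalic lenition, vowel merger, h-loss)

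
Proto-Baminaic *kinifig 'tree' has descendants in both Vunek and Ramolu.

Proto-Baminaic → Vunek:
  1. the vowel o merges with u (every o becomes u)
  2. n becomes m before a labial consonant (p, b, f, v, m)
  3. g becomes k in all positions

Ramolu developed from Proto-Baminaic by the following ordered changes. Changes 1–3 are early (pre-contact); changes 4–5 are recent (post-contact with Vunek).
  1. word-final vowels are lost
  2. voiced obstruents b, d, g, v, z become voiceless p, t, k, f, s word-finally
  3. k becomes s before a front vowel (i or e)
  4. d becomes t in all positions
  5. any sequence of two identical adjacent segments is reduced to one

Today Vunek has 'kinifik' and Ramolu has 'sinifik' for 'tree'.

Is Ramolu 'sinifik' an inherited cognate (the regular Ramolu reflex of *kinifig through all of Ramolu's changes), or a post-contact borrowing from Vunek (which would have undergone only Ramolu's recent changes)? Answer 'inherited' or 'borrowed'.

inherited

If inherited, *kinifig would pass through all of Ramolu's changes:
Ramolu: start from *kinifig.
  rule 1: no change — kinifig
  rule 2 (final devoicing): kinifig → kinifik
  rule 3 (palatalisation): kinifik → sinifik
  rule 4: no change — sinifik
  rule 5: no change — sinifik
  ⇒ Ramolu sinifik
If borrowed from Vunek 'kinifik' after the early changes, it would undergo only the recent ones:
  rule 4 (unconditioned shift): no change (kinifik)
  rule 5 (degemination): no change (kinifik)
  ⇒ as a loan: kinifik
Ramolu 'sinifik' matches the inherited outcome exactly, so it is an inherited cognate, not a loan.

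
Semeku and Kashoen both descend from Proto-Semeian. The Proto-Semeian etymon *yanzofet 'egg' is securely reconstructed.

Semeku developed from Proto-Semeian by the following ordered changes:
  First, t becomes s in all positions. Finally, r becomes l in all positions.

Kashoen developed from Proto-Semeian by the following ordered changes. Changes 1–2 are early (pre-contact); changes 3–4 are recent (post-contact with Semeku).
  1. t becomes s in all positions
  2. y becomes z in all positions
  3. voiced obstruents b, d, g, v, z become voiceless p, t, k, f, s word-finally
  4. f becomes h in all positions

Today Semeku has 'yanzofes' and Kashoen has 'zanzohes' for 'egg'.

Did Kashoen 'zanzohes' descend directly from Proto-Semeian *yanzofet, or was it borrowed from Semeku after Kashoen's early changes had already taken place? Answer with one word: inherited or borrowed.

inherited

If inherited, *yanzofet would pass through all of Kashoen's changes:
Kashoen: *yanzofet
  yanzofet → yanzofes   [unconditioned shift]
  yanzofes → zanzofes   [unconditioned shift]
  zanzofes (rule 3 does not apply)
  zanzofes → zanzohes   [unconditioned shift]
  giving Kashoen zanzohes.
If borrowed from Semeku 'yanzofes' after the early changes, it would undergo only the recent ones:
  rule 3 (final devoicing): no change (yanzofes)
  rule 4 (unconditioned shift): yanzofes → yanzohes
  ⇒ as a loan: yanzohes
Kashoen 'zanzohes' matches the inherited outcome exactly, so it is an inherited cognate, not a loan.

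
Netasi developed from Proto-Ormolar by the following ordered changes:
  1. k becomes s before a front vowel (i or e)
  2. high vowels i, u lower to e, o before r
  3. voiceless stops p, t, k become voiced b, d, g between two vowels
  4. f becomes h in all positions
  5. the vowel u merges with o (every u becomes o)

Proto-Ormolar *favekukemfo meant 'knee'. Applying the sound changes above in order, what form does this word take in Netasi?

Netasi: start from *favekukemfo.
  rule 1 (palatalisation): favekukemfo → favekusemfo
  rule 2: no change — favekusemfo
  rule 3 (intervocalic voicing): favekusemfo → favegusemfo
  rule 4 (unconditioned shift): favegusemfo → havegusemho
  rule 5 (vowel merger): havegusemho → havegosemho
  ⇒ Netasi havegosemho

havegosemho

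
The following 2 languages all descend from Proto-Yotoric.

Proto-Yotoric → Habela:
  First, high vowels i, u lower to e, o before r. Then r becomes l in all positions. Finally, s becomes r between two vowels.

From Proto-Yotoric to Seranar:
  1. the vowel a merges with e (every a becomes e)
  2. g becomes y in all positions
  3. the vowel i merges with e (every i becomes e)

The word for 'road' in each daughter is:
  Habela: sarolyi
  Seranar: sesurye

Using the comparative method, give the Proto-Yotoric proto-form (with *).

*sasuryi

Position 4: Habela has o, Seranar has u. Seranar preserves u here (none of its changes turn any other segment into u), so the proto-segment is *u.
Position 7: Habela has i, Seranar has e. Habela preserves i here (none of its changes turn any other segment into i), so the proto-segment is *i.
Continuing position by position gives *sasuryi; check it forward:
Habela: *sasuryi
  sasuryi → sasoryi   [pre-rhotic lowering]
  sasoryi → sasolyi   [unconditioned shift]
  sasolyi → sarolyi   [rhotacism]
  giving Habela sarolyi.
Seranar: *sasuryi
  sasuryi → sesuryi   [vowel merger]
  sesuryi (rule 2 does not apply)
  sesuryi → sesurye   [vowel merger]
  giving Seranar sesurye.
No other proto-form is consistent with every reflex, so the reconstruction is *sasuryi.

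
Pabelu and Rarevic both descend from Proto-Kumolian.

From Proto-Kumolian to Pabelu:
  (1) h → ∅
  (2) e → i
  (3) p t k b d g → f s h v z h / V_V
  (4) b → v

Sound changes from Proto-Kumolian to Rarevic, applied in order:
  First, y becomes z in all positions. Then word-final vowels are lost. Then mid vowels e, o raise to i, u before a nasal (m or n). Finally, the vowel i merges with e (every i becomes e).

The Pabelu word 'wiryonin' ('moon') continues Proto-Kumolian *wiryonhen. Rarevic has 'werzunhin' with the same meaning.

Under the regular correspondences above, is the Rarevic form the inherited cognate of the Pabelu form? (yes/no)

no

Derive the expected Rarevic reflex of *wiryonhen:
Rarevic: start from *wiryonhen.
  rule 1 (unconditioned shift): wiryonhen → wirzonhen
  rule 2: no change — wirzonhen
  rule 3 (pre-nasal raising): wirzonhen → wirzunhin
  rule 4 (vowel merger): wirzunhin → werzunhen
  ⇒ Rarevic werzunhen
The regular Rarevic reflex would be 'werzunhen', but the attested form is 'werzunhin'. The correspondence is irregular, so they are not cognates (the Rarevic form has a different source).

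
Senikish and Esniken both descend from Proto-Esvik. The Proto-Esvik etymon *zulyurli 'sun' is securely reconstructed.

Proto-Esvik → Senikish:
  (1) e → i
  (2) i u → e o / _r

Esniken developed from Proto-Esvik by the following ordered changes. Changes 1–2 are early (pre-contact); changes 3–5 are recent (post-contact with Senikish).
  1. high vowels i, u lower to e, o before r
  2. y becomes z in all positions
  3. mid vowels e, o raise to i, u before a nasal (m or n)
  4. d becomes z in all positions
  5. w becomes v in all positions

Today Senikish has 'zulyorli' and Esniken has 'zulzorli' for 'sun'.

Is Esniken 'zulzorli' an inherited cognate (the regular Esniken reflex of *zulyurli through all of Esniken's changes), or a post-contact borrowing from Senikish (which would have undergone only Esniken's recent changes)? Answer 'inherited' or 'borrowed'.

inherited

If inherited, *zulyurli would pass through all of Esniken's changes:
Esniken: *zulyurli > zulyorli > zulzorli  (by pre-rhotic lowering, unconditioned shift)
If borrowed from Senikish 'zulyorli' after the early changes, it would undergo only the recent ones:
  rule 3 (pre-nasal raising): no change (zulyorli)
  rule 4 (unconditioned shift): no change (zulyorli)
  rule 5 (unconditioned shift): no change (zulyorli)
  ⇒ as a loan: zulyorli
Esniken 'zulzorli' matches the inherited outcome exactly, so it is an inherited cognate, not a loan.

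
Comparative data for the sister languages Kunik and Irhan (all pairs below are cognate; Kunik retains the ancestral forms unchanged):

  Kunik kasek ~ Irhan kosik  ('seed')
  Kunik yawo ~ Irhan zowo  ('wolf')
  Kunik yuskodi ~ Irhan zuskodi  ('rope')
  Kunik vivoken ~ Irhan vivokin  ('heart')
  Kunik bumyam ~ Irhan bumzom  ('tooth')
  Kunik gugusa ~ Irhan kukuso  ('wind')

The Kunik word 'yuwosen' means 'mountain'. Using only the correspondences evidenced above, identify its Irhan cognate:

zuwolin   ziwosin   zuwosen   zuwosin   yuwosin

yuskodi ~ zuskodi — Kunik y corresponds to Irhan z word-initially before a back vowel.
vivoken ~ vivokin — Kunik e corresponds to Irhan i after a consonant, before a nasal.
Applying these to Kunik 'yuwosen':
  yuwosen → zuwosen   (y→z word-initially before a back vowel)
  zuwosen → zuwosin   (e→i after a consonant, before a nasal)
So the Irhan cognate is 'zuwosin'.

zuwosin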